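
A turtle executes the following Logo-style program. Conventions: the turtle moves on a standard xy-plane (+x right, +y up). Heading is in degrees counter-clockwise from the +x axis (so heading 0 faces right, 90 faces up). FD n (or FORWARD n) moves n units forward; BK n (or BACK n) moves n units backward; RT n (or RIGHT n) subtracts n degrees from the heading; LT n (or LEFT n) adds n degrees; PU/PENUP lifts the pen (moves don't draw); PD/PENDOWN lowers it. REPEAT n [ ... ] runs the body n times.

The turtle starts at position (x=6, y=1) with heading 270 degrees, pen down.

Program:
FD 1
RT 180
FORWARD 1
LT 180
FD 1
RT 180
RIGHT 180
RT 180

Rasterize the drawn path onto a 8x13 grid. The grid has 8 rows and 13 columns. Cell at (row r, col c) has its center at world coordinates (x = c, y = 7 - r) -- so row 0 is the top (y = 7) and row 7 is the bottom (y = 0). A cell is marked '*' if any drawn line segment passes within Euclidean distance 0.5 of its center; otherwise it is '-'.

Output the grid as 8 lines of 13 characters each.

Answer: -------------
-------------
-------------
-------------
-------------
-------------
------*------
------*------

Derivation:
Segment 0: (6,1) -> (6,0)
Segment 1: (6,0) -> (6,1)
Segment 2: (6,1) -> (6,0)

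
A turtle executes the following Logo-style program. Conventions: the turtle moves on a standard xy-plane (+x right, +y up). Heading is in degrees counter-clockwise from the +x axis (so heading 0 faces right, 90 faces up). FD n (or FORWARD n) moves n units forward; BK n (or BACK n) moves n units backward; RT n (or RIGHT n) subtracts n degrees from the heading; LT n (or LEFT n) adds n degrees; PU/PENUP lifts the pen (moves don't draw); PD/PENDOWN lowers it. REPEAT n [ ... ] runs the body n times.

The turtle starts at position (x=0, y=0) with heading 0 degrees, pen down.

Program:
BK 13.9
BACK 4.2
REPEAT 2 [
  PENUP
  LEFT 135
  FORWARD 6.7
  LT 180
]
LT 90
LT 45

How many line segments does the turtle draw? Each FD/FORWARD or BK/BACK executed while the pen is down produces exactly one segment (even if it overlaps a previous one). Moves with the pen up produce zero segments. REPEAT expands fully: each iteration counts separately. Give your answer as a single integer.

Answer: 2

Derivation:
Executing turtle program step by step:
Start: pos=(0,0), heading=0, pen down
BK 13.9: (0,0) -> (-13.9,0) [heading=0, draw]
BK 4.2: (-13.9,0) -> (-18.1,0) [heading=0, draw]
REPEAT 2 [
  -- iteration 1/2 --
  PU: pen up
  LT 135: heading 0 -> 135
  FD 6.7: (-18.1,0) -> (-22.838,4.738) [heading=135, move]
  LT 180: heading 135 -> 315
  -- iteration 2/2 --
  PU: pen up
  LT 135: heading 315 -> 90
  FD 6.7: (-22.838,4.738) -> (-22.838,11.438) [heading=90, move]
  LT 180: heading 90 -> 270
]
LT 90: heading 270 -> 0
LT 45: heading 0 -> 45
Final: pos=(-22.838,11.438), heading=45, 2 segment(s) drawn
Segments drawn: 2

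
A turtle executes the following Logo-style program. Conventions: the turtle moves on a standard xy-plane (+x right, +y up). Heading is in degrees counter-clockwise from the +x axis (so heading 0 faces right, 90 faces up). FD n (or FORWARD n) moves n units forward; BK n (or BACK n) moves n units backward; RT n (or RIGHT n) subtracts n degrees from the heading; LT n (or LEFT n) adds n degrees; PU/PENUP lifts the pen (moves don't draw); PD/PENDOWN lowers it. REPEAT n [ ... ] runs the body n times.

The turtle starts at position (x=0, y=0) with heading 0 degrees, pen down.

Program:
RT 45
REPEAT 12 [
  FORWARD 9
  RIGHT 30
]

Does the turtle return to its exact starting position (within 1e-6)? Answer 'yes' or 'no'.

Executing turtle program step by step:
Start: pos=(0,0), heading=0, pen down
RT 45: heading 0 -> 315
REPEAT 12 [
  -- iteration 1/12 --
  FD 9: (0,0) -> (6.364,-6.364) [heading=315, draw]
  RT 30: heading 315 -> 285
  -- iteration 2/12 --
  FD 9: (6.364,-6.364) -> (8.693,-15.057) [heading=285, draw]
  RT 30: heading 285 -> 255
  -- iteration 3/12 --
  FD 9: (8.693,-15.057) -> (6.364,-23.751) [heading=255, draw]
  RT 30: heading 255 -> 225
  -- iteration 4/12 --
  FD 9: (6.364,-23.751) -> (0,-30.115) [heading=225, draw]
  RT 30: heading 225 -> 195
  -- iteration 5/12 --
  FD 9: (0,-30.115) -> (-8.693,-32.444) [heading=195, draw]
  RT 30: heading 195 -> 165
  -- iteration 6/12 --
  FD 9: (-8.693,-32.444) -> (-17.387,-30.115) [heading=165, draw]
  RT 30: heading 165 -> 135
  -- iteration 7/12 --
  FD 9: (-17.387,-30.115) -> (-23.751,-23.751) [heading=135, draw]
  RT 30: heading 135 -> 105
  -- iteration 8/12 --
  FD 9: (-23.751,-23.751) -> (-26.08,-15.057) [heading=105, draw]
  RT 30: heading 105 -> 75
  -- iteration 9/12 --
  FD 9: (-26.08,-15.057) -> (-23.751,-6.364) [heading=75, draw]
  RT 30: heading 75 -> 45
  -- iteration 10/12 --
  FD 9: (-23.751,-6.364) -> (-17.387,0) [heading=45, draw]
  RT 30: heading 45 -> 15
  -- iteration 11/12 --
  FD 9: (-17.387,0) -> (-8.693,2.329) [heading=15, draw]
  RT 30: heading 15 -> 345
  -- iteration 12/12 --
  FD 9: (-8.693,2.329) -> (0,0) [heading=345, draw]
  RT 30: heading 345 -> 315
]
Final: pos=(0,0), heading=315, 12 segment(s) drawn

Start position: (0, 0)
Final position: (0, 0)
Distance = 0; < 1e-6 -> CLOSED

Answer: yes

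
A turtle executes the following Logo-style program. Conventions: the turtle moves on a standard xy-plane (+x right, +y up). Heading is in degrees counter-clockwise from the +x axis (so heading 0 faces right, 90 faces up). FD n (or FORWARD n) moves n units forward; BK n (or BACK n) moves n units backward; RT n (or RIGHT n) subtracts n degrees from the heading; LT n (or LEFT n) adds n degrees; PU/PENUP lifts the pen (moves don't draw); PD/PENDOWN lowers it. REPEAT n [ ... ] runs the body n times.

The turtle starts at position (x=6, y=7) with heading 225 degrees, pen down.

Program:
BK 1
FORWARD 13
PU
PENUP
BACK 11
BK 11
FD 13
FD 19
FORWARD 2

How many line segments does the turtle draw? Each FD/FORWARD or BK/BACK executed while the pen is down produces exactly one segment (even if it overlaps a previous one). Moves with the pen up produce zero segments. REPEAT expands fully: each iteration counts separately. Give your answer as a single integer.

Answer: 2

Derivation:
Executing turtle program step by step:
Start: pos=(6,7), heading=225, pen down
BK 1: (6,7) -> (6.707,7.707) [heading=225, draw]
FD 13: (6.707,7.707) -> (-2.485,-1.485) [heading=225, draw]
PU: pen up
PU: pen up
BK 11: (-2.485,-1.485) -> (5.293,6.293) [heading=225, move]
BK 11: (5.293,6.293) -> (13.071,14.071) [heading=225, move]
FD 13: (13.071,14.071) -> (3.879,4.879) [heading=225, move]
FD 19: (3.879,4.879) -> (-9.556,-8.556) [heading=225, move]
FD 2: (-9.556,-8.556) -> (-10.971,-9.971) [heading=225, move]
Final: pos=(-10.971,-9.971), heading=225, 2 segment(s) drawn
Segments drawn: 2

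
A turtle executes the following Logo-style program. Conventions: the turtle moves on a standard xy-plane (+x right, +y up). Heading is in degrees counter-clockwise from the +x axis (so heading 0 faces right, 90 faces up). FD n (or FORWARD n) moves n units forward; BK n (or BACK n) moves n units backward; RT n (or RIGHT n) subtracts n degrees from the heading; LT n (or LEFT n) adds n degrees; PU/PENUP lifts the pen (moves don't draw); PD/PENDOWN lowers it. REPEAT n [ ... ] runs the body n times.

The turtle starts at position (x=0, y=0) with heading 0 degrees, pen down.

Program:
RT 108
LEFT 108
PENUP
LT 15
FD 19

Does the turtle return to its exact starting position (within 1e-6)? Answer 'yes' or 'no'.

Answer: no

Derivation:
Executing turtle program step by step:
Start: pos=(0,0), heading=0, pen down
RT 108: heading 0 -> 252
LT 108: heading 252 -> 0
PU: pen up
LT 15: heading 0 -> 15
FD 19: (0,0) -> (18.353,4.918) [heading=15, move]
Final: pos=(18.353,4.918), heading=15, 0 segment(s) drawn

Start position: (0, 0)
Final position: (18.353, 4.918)
Distance = 19; >= 1e-6 -> NOT closed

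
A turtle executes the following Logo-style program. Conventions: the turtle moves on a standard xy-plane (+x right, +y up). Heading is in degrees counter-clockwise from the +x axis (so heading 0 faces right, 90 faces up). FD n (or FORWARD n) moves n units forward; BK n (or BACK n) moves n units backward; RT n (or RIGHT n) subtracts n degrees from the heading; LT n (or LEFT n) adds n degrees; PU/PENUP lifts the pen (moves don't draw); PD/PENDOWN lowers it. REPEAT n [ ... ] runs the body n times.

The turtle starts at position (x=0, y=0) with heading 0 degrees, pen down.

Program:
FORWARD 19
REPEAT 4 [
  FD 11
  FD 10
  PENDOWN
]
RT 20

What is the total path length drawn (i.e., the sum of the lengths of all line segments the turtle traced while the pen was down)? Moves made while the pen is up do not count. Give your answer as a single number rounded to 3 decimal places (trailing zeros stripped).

Executing turtle program step by step:
Start: pos=(0,0), heading=0, pen down
FD 19: (0,0) -> (19,0) [heading=0, draw]
REPEAT 4 [
  -- iteration 1/4 --
  FD 11: (19,0) -> (30,0) [heading=0, draw]
  FD 10: (30,0) -> (40,0) [heading=0, draw]
  PD: pen down
  -- iteration 2/4 --
  FD 11: (40,0) -> (51,0) [heading=0, draw]
  FD 10: (51,0) -> (61,0) [heading=0, draw]
  PD: pen down
  -- iteration 3/4 --
  FD 11: (61,0) -> (72,0) [heading=0, draw]
  FD 10: (72,0) -> (82,0) [heading=0, draw]
  PD: pen down
  -- iteration 4/4 --
  FD 11: (82,0) -> (93,0) [heading=0, draw]
  FD 10: (93,0) -> (103,0) [heading=0, draw]
  PD: pen down
]
RT 20: heading 0 -> 340
Final: pos=(103,0), heading=340, 9 segment(s) drawn

Segment lengths:
  seg 1: (0,0) -> (19,0), length = 19
  seg 2: (19,0) -> (30,0), length = 11
  seg 3: (30,0) -> (40,0), length = 10
  seg 4: (40,0) -> (51,0), length = 11
  seg 5: (51,0) -> (61,0), length = 10
  seg 6: (61,0) -> (72,0), length = 11
  seg 7: (72,0) -> (82,0), length = 10
  seg 8: (82,0) -> (93,0), length = 11
  seg 9: (93,0) -> (103,0), length = 10
Total = 103

Answer: 103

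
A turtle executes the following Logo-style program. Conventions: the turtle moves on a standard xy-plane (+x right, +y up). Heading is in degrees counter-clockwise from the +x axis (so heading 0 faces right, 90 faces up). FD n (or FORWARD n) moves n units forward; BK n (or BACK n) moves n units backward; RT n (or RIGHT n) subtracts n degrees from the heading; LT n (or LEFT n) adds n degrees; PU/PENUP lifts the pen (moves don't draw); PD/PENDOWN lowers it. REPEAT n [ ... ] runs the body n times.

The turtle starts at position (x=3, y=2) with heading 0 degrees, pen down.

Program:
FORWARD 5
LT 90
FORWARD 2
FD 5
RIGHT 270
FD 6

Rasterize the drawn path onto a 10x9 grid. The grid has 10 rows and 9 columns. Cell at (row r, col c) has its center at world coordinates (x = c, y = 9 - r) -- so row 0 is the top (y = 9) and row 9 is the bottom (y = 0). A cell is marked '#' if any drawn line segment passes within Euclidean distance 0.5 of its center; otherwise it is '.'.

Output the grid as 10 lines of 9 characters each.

Segment 0: (3,2) -> (8,2)
Segment 1: (8,2) -> (8,4)
Segment 2: (8,4) -> (8,9)
Segment 3: (8,9) -> (2,9)

Answer: ..#######
........#
........#
........#
........#
........#
........#
...######
.........
.........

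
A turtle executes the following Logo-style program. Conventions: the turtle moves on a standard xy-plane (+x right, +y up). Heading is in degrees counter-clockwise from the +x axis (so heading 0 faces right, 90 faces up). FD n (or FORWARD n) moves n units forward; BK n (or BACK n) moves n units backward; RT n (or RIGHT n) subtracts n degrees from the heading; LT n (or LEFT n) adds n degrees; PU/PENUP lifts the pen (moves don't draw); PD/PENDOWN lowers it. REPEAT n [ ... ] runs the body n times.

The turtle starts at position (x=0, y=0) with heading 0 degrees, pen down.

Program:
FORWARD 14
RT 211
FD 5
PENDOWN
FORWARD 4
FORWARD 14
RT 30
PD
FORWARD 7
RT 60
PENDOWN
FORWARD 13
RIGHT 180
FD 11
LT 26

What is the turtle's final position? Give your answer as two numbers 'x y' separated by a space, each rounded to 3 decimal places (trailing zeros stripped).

Executing turtle program step by step:
Start: pos=(0,0), heading=0, pen down
FD 14: (0,0) -> (14,0) [heading=0, draw]
RT 211: heading 0 -> 149
FD 5: (14,0) -> (9.714,2.575) [heading=149, draw]
PD: pen down
FD 4: (9.714,2.575) -> (6.285,4.635) [heading=149, draw]
FD 14: (6.285,4.635) -> (-5.715,11.846) [heading=149, draw]
RT 30: heading 149 -> 119
PD: pen down
FD 7: (-5.715,11.846) -> (-9.109,17.968) [heading=119, draw]
RT 60: heading 119 -> 59
PD: pen down
FD 13: (-9.109,17.968) -> (-2.413,29.111) [heading=59, draw]
RT 180: heading 59 -> 239
FD 11: (-2.413,29.111) -> (-8.078,19.683) [heading=239, draw]
LT 26: heading 239 -> 265
Final: pos=(-8.078,19.683), heading=265, 7 segment(s) drawn

Answer: -8.078 19.683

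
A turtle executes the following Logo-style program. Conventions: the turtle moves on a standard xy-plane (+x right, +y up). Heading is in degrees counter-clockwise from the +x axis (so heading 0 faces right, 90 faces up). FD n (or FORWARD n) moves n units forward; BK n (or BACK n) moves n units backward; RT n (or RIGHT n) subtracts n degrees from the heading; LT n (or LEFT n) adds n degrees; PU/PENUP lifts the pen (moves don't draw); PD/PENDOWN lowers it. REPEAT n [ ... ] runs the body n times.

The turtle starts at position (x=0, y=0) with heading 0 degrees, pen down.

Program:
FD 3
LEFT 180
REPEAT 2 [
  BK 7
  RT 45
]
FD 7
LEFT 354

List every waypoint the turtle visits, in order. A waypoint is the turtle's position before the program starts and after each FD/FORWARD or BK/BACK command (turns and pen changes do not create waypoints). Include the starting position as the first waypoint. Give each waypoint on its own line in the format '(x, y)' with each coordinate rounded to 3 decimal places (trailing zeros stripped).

Answer: (0, 0)
(3, 0)
(10, 0)
(14.95, -4.95)
(14.95, 2.05)

Derivation:
Executing turtle program step by step:
Start: pos=(0,0), heading=0, pen down
FD 3: (0,0) -> (3,0) [heading=0, draw]
LT 180: heading 0 -> 180
REPEAT 2 [
  -- iteration 1/2 --
  BK 7: (3,0) -> (10,0) [heading=180, draw]
  RT 45: heading 180 -> 135
  -- iteration 2/2 --
  BK 7: (10,0) -> (14.95,-4.95) [heading=135, draw]
  RT 45: heading 135 -> 90
]
FD 7: (14.95,-4.95) -> (14.95,2.05) [heading=90, draw]
LT 354: heading 90 -> 84
Final: pos=(14.95,2.05), heading=84, 4 segment(s) drawn
Waypoints (5 total):
(0, 0)
(3, 0)
(10, 0)
(14.95, -4.95)
(14.95, 2.05)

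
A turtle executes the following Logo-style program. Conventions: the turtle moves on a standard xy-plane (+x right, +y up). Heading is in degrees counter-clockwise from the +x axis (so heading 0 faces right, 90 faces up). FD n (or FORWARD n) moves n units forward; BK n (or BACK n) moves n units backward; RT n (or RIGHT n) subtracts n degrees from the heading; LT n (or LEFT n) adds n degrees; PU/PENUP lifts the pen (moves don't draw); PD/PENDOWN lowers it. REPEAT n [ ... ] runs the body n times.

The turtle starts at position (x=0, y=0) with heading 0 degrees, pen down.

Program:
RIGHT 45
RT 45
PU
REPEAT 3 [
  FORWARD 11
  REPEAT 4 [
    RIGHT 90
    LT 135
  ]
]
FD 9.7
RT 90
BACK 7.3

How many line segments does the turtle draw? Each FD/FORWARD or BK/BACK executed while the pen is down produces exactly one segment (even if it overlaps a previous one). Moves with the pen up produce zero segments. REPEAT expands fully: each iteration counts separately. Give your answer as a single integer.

Executing turtle program step by step:
Start: pos=(0,0), heading=0, pen down
RT 45: heading 0 -> 315
RT 45: heading 315 -> 270
PU: pen up
REPEAT 3 [
  -- iteration 1/3 --
  FD 11: (0,0) -> (0,-11) [heading=270, move]
  REPEAT 4 [
    -- iteration 1/4 --
    RT 90: heading 270 -> 180
    LT 135: heading 180 -> 315
    -- iteration 2/4 --
    RT 90: heading 315 -> 225
    LT 135: heading 225 -> 0
    -- iteration 3/4 --
    RT 90: heading 0 -> 270
    LT 135: heading 270 -> 45
    -- iteration 4/4 --
    RT 90: heading 45 -> 315
    LT 135: heading 315 -> 90
  ]
  -- iteration 2/3 --
  FD 11: (0,-11) -> (0,0) [heading=90, move]
  REPEAT 4 [
    -- iteration 1/4 --
    RT 90: heading 90 -> 0
    LT 135: heading 0 -> 135
    -- iteration 2/4 --
    RT 90: heading 135 -> 45
    LT 135: heading 45 -> 180
    -- iteration 3/4 --
    RT 90: heading 180 -> 90
    LT 135: heading 90 -> 225
    -- iteration 4/4 --
    RT 90: heading 225 -> 135
    LT 135: heading 135 -> 270
  ]
  -- iteration 3/3 --
  FD 11: (0,0) -> (0,-11) [heading=270, move]
  REPEAT 4 [
    -- iteration 1/4 --
    RT 90: heading 270 -> 180
    LT 135: heading 180 -> 315
    -- iteration 2/4 --
    RT 90: heading 315 -> 225
    LT 135: heading 225 -> 0
    -- iteration 3/4 --
    RT 90: heading 0 -> 270
    LT 135: heading 270 -> 45
    -- iteration 4/4 --
    RT 90: heading 45 -> 315
    LT 135: heading 315 -> 90
  ]
]
FD 9.7: (0,-11) -> (0,-1.3) [heading=90, move]
RT 90: heading 90 -> 0
BK 7.3: (0,-1.3) -> (-7.3,-1.3) [heading=0, move]
Final: pos=(-7.3,-1.3), heading=0, 0 segment(s) drawn
Segments drawn: 0

Answer: 0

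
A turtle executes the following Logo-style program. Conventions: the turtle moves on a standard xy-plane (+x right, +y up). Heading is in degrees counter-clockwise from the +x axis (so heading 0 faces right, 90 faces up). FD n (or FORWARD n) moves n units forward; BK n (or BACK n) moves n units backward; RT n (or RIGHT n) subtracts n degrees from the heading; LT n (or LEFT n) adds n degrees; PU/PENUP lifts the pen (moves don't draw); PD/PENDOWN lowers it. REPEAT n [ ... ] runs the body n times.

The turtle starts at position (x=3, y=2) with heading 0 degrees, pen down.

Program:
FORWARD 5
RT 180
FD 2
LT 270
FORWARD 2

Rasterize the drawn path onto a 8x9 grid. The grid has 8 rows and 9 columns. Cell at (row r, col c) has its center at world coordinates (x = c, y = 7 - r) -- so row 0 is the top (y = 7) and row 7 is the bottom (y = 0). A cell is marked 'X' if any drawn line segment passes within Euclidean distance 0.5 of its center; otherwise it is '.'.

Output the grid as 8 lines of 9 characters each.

Answer: .........
.........
.........
......X..
......X..
...XXXXXX
.........
.........

Derivation:
Segment 0: (3,2) -> (8,2)
Segment 1: (8,2) -> (6,2)
Segment 2: (6,2) -> (6,4)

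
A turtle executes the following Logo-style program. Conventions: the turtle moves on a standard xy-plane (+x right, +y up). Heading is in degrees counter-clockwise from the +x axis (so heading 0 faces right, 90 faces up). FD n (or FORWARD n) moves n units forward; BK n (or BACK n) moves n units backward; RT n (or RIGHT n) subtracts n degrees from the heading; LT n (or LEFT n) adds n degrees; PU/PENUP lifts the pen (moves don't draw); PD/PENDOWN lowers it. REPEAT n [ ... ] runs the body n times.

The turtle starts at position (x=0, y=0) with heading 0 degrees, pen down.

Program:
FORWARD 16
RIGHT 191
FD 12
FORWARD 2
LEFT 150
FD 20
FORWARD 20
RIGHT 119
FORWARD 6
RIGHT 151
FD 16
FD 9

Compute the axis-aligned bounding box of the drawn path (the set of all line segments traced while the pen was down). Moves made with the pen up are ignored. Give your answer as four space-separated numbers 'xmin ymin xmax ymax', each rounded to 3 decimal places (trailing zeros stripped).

Answer: 0 -25.623 43.209 2.671

Derivation:
Executing turtle program step by step:
Start: pos=(0,0), heading=0, pen down
FD 16: (0,0) -> (16,0) [heading=0, draw]
RT 191: heading 0 -> 169
FD 12: (16,0) -> (4.22,2.29) [heading=169, draw]
FD 2: (4.22,2.29) -> (2.257,2.671) [heading=169, draw]
LT 150: heading 169 -> 319
FD 20: (2.257,2.671) -> (17.351,-10.45) [heading=319, draw]
FD 20: (17.351,-10.45) -> (32.446,-23.571) [heading=319, draw]
RT 119: heading 319 -> 200
FD 6: (32.446,-23.571) -> (26.807,-25.623) [heading=200, draw]
RT 151: heading 200 -> 49
FD 16: (26.807,-25.623) -> (37.304,-13.548) [heading=49, draw]
FD 9: (37.304,-13.548) -> (43.209,-6.755) [heading=49, draw]
Final: pos=(43.209,-6.755), heading=49, 8 segment(s) drawn

Segment endpoints: x in {0, 2.257, 4.22, 16, 17.351, 26.807, 32.446, 37.304, 43.209}, y in {-25.623, -23.571, -13.548, -10.45, -6.755, 0, 2.29, 2.671}
xmin=0, ymin=-25.623, xmax=43.209, ymax=2.671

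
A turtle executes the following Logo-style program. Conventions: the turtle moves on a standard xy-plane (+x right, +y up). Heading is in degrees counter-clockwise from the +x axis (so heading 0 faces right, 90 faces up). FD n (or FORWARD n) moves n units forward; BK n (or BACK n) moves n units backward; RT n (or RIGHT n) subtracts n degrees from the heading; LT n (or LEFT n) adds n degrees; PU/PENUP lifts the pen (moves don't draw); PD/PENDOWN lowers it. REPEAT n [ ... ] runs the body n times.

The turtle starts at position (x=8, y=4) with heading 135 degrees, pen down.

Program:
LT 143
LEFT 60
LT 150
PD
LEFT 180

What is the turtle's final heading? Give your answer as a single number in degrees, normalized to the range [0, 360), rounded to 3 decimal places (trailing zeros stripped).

Executing turtle program step by step:
Start: pos=(8,4), heading=135, pen down
LT 143: heading 135 -> 278
LT 60: heading 278 -> 338
LT 150: heading 338 -> 128
PD: pen down
LT 180: heading 128 -> 308
Final: pos=(8,4), heading=308, 0 segment(s) drawn

Answer: 308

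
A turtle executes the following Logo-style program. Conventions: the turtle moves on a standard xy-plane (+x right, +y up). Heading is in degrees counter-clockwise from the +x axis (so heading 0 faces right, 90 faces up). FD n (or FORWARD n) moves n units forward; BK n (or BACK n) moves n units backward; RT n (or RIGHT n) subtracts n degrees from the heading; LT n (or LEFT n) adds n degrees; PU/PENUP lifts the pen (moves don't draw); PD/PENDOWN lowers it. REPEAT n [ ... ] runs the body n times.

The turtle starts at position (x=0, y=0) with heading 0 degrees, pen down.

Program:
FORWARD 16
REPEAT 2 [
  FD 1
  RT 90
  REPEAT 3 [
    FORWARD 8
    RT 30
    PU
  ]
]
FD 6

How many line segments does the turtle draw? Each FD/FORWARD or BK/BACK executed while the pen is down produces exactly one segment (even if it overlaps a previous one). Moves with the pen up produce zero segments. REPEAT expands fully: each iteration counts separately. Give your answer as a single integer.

Answer: 3

Derivation:
Executing turtle program step by step:
Start: pos=(0,0), heading=0, pen down
FD 16: (0,0) -> (16,0) [heading=0, draw]
REPEAT 2 [
  -- iteration 1/2 --
  FD 1: (16,0) -> (17,0) [heading=0, draw]
  RT 90: heading 0 -> 270
  REPEAT 3 [
    -- iteration 1/3 --
    FD 8: (17,0) -> (17,-8) [heading=270, draw]
    RT 30: heading 270 -> 240
    PU: pen up
    -- iteration 2/3 --
    FD 8: (17,-8) -> (13,-14.928) [heading=240, move]
    RT 30: heading 240 -> 210
    PU: pen up
    -- iteration 3/3 --
    FD 8: (13,-14.928) -> (6.072,-18.928) [heading=210, move]
    RT 30: heading 210 -> 180
    PU: pen up
  ]
  -- iteration 2/2 --
  FD 1: (6.072,-18.928) -> (5.072,-18.928) [heading=180, move]
  RT 90: heading 180 -> 90
  REPEAT 3 [
    -- iteration 1/3 --
    FD 8: (5.072,-18.928) -> (5.072,-10.928) [heading=90, move]
    RT 30: heading 90 -> 60
    PU: pen up
    -- iteration 2/3 --
    FD 8: (5.072,-10.928) -> (9.072,-4) [heading=60, move]
    RT 30: heading 60 -> 30
    PU: pen up
    -- iteration 3/3 --
    FD 8: (9.072,-4) -> (16,0) [heading=30, move]
    RT 30: heading 30 -> 0
    PU: pen up
  ]
]
FD 6: (16,0) -> (22,0) [heading=0, move]
Final: pos=(22,0), heading=0, 3 segment(s) drawn
Segments drawn: 3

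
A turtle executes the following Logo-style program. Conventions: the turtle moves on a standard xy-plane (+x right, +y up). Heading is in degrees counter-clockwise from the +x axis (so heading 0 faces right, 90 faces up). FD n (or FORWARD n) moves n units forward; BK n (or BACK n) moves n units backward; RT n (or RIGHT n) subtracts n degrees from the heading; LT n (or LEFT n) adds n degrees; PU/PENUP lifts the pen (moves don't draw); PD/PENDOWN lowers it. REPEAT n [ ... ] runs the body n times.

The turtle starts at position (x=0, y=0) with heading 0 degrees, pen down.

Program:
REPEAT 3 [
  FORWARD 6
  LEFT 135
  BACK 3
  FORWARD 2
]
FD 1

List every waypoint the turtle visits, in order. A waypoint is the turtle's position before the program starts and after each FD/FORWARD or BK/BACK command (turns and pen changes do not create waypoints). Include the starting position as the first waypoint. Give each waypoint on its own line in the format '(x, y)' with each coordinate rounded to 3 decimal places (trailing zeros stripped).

Answer: (0, 0)
(6, 0)
(8.121, -2.121)
(6.707, -0.707)
(2.464, 3.536)
(2.464, 6.536)
(2.464, 4.536)
(2.464, -1.464)
(0.343, -3.586)
(1.757, -2.172)
(2.464, -1.464)

Derivation:
Executing turtle program step by step:
Start: pos=(0,0), heading=0, pen down
REPEAT 3 [
  -- iteration 1/3 --
  FD 6: (0,0) -> (6,0) [heading=0, draw]
  LT 135: heading 0 -> 135
  BK 3: (6,0) -> (8.121,-2.121) [heading=135, draw]
  FD 2: (8.121,-2.121) -> (6.707,-0.707) [heading=135, draw]
  -- iteration 2/3 --
  FD 6: (6.707,-0.707) -> (2.464,3.536) [heading=135, draw]
  LT 135: heading 135 -> 270
  BK 3: (2.464,3.536) -> (2.464,6.536) [heading=270, draw]
  FD 2: (2.464,6.536) -> (2.464,4.536) [heading=270, draw]
  -- iteration 3/3 --
  FD 6: (2.464,4.536) -> (2.464,-1.464) [heading=270, draw]
  LT 135: heading 270 -> 45
  BK 3: (2.464,-1.464) -> (0.343,-3.586) [heading=45, draw]
  FD 2: (0.343,-3.586) -> (1.757,-2.172) [heading=45, draw]
]
FD 1: (1.757,-2.172) -> (2.464,-1.464) [heading=45, draw]
Final: pos=(2.464,-1.464), heading=45, 10 segment(s) drawn
Waypoints (11 total):
(0, 0)
(6, 0)
(8.121, -2.121)
(6.707, -0.707)
(2.464, 3.536)
(2.464, 6.536)
(2.464, 4.536)
(2.464, -1.464)
(0.343, -3.586)
(1.757, -2.172)
(2.464, -1.464)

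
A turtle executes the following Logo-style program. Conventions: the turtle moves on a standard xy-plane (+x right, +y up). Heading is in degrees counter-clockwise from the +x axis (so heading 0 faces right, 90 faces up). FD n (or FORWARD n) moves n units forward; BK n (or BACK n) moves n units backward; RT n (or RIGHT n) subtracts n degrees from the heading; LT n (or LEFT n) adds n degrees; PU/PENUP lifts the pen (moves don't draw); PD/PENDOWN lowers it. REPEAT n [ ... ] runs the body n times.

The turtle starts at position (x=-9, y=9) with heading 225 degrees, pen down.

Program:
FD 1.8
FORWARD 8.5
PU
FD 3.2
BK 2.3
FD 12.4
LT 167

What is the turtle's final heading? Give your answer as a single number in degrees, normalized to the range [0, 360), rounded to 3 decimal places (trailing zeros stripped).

Executing turtle program step by step:
Start: pos=(-9,9), heading=225, pen down
FD 1.8: (-9,9) -> (-10.273,7.727) [heading=225, draw]
FD 8.5: (-10.273,7.727) -> (-16.283,1.717) [heading=225, draw]
PU: pen up
FD 3.2: (-16.283,1.717) -> (-18.546,-0.546) [heading=225, move]
BK 2.3: (-18.546,-0.546) -> (-16.92,1.08) [heading=225, move]
FD 12.4: (-16.92,1.08) -> (-25.688,-7.688) [heading=225, move]
LT 167: heading 225 -> 32
Final: pos=(-25.688,-7.688), heading=32, 2 segment(s) drawn

Answer: 32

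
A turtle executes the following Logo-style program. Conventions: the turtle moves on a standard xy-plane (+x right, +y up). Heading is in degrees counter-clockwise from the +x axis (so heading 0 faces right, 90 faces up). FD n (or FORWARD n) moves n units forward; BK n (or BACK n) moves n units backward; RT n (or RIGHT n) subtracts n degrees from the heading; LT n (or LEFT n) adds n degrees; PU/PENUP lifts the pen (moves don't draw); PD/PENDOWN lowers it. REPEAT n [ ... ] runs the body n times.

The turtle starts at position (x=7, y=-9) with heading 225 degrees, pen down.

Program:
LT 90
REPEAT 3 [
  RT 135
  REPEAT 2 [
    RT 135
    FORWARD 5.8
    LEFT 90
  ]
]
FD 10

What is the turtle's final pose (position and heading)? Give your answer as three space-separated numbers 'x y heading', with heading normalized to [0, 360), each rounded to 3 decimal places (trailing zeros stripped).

Answer: 21.101 -10.699 0

Derivation:
Executing turtle program step by step:
Start: pos=(7,-9), heading=225, pen down
LT 90: heading 225 -> 315
REPEAT 3 [
  -- iteration 1/3 --
  RT 135: heading 315 -> 180
  REPEAT 2 [
    -- iteration 1/2 --
    RT 135: heading 180 -> 45
    FD 5.8: (7,-9) -> (11.101,-4.899) [heading=45, draw]
    LT 90: heading 45 -> 135
    -- iteration 2/2 --
    RT 135: heading 135 -> 0
    FD 5.8: (11.101,-4.899) -> (16.901,-4.899) [heading=0, draw]
    LT 90: heading 0 -> 90
  ]
  -- iteration 2/3 --
  RT 135: heading 90 -> 315
  REPEAT 2 [
    -- iteration 1/2 --
    RT 135: heading 315 -> 180
    FD 5.8: (16.901,-4.899) -> (11.101,-4.899) [heading=180, draw]
    LT 90: heading 180 -> 270
    -- iteration 2/2 --
    RT 135: heading 270 -> 135
    FD 5.8: (11.101,-4.899) -> (7,-0.798) [heading=135, draw]
    LT 90: heading 135 -> 225
  ]
  -- iteration 3/3 --
  RT 135: heading 225 -> 90
  REPEAT 2 [
    -- iteration 1/2 --
    RT 135: heading 90 -> 315
    FD 5.8: (7,-0.798) -> (11.101,-4.899) [heading=315, draw]
    LT 90: heading 315 -> 45
    -- iteration 2/2 --
    RT 135: heading 45 -> 270
    FD 5.8: (11.101,-4.899) -> (11.101,-10.699) [heading=270, draw]
    LT 90: heading 270 -> 0
  ]
]
FD 10: (11.101,-10.699) -> (21.101,-10.699) [heading=0, draw]
Final: pos=(21.101,-10.699), heading=0, 7 segment(s) drawn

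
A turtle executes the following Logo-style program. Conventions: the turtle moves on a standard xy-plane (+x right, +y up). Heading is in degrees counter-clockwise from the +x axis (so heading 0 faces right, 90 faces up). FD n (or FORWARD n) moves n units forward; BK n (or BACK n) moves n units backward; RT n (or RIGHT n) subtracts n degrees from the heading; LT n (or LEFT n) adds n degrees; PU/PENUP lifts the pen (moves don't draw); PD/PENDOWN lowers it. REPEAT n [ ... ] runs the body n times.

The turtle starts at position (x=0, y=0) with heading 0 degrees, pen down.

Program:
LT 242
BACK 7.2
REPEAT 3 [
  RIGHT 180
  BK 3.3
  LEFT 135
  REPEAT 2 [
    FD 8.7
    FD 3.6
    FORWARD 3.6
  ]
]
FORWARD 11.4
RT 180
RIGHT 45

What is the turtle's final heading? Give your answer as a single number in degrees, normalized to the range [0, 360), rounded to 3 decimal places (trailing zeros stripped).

Executing turtle program step by step:
Start: pos=(0,0), heading=0, pen down
LT 242: heading 0 -> 242
BK 7.2: (0,0) -> (3.38,6.357) [heading=242, draw]
REPEAT 3 [
  -- iteration 1/3 --
  RT 180: heading 242 -> 62
  BK 3.3: (3.38,6.357) -> (1.831,3.443) [heading=62, draw]
  LT 135: heading 62 -> 197
  REPEAT 2 [
    -- iteration 1/2 --
    FD 8.7: (1.831,3.443) -> (-6.489,0.9) [heading=197, draw]
    FD 3.6: (-6.489,0.9) -> (-9.932,-0.153) [heading=197, draw]
    FD 3.6: (-9.932,-0.153) -> (-13.374,-1.205) [heading=197, draw]
    -- iteration 2/2 --
    FD 8.7: (-13.374,-1.205) -> (-21.694,-3.749) [heading=197, draw]
    FD 3.6: (-21.694,-3.749) -> (-25.137,-4.801) [heading=197, draw]
    FD 3.6: (-25.137,-4.801) -> (-28.58,-5.854) [heading=197, draw]
  ]
  -- iteration 2/3 --
  RT 180: heading 197 -> 17
  BK 3.3: (-28.58,-5.854) -> (-31.735,-6.819) [heading=17, draw]
  LT 135: heading 17 -> 152
  REPEAT 2 [
    -- iteration 1/2 --
    FD 8.7: (-31.735,-6.819) -> (-39.417,-2.734) [heading=152, draw]
    FD 3.6: (-39.417,-2.734) -> (-42.596,-1.044) [heading=152, draw]
    FD 3.6: (-42.596,-1.044) -> (-45.774,0.646) [heading=152, draw]
    -- iteration 2/2 --
    FD 8.7: (-45.774,0.646) -> (-53.456,4.73) [heading=152, draw]
    FD 3.6: (-53.456,4.73) -> (-56.634,6.42) [heading=152, draw]
    FD 3.6: (-56.634,6.42) -> (-59.813,8.11) [heading=152, draw]
  ]
  -- iteration 3/3 --
  RT 180: heading 152 -> 332
  BK 3.3: (-59.813,8.11) -> (-62.727,9.66) [heading=332, draw]
  LT 135: heading 332 -> 107
  REPEAT 2 [
    -- iteration 1/2 --
    FD 8.7: (-62.727,9.66) -> (-65.27,17.98) [heading=107, draw]
    FD 3.6: (-65.27,17.98) -> (-66.323,21.422) [heading=107, draw]
    FD 3.6: (-66.323,21.422) -> (-67.376,24.865) [heading=107, draw]
    -- iteration 2/2 --
    FD 8.7: (-67.376,24.865) -> (-69.919,33.185) [heading=107, draw]
    FD 3.6: (-69.919,33.185) -> (-70.972,36.627) [heading=107, draw]
    FD 3.6: (-70.972,36.627) -> (-72.024,40.07) [heading=107, draw]
  ]
]
FD 11.4: (-72.024,40.07) -> (-75.357,50.972) [heading=107, draw]
RT 180: heading 107 -> 287
RT 45: heading 287 -> 242
Final: pos=(-75.357,50.972), heading=242, 23 segment(s) drawn

Answer: 242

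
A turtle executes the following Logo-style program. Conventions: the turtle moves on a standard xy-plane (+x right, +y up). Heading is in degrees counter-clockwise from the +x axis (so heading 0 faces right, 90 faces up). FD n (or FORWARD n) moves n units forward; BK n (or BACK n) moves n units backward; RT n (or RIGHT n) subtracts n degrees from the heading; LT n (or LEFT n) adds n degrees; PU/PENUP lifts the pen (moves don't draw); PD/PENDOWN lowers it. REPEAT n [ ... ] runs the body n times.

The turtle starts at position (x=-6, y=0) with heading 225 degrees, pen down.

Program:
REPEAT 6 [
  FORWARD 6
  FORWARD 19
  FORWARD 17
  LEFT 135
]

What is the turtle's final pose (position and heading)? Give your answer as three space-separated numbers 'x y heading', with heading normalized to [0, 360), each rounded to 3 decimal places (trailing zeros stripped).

Executing turtle program step by step:
Start: pos=(-6,0), heading=225, pen down
REPEAT 6 [
  -- iteration 1/6 --
  FD 6: (-6,0) -> (-10.243,-4.243) [heading=225, draw]
  FD 19: (-10.243,-4.243) -> (-23.678,-17.678) [heading=225, draw]
  FD 17: (-23.678,-17.678) -> (-35.698,-29.698) [heading=225, draw]
  LT 135: heading 225 -> 0
  -- iteration 2/6 --
  FD 6: (-35.698,-29.698) -> (-29.698,-29.698) [heading=0, draw]
  FD 19: (-29.698,-29.698) -> (-10.698,-29.698) [heading=0, draw]
  FD 17: (-10.698,-29.698) -> (6.302,-29.698) [heading=0, draw]
  LT 135: heading 0 -> 135
  -- iteration 3/6 --
  FD 6: (6.302,-29.698) -> (2.059,-25.456) [heading=135, draw]
  FD 19: (2.059,-25.456) -> (-11.376,-12.021) [heading=135, draw]
  FD 17: (-11.376,-12.021) -> (-23.397,0) [heading=135, draw]
  LT 135: heading 135 -> 270
  -- iteration 4/6 --
  FD 6: (-23.397,0) -> (-23.397,-6) [heading=270, draw]
  FD 19: (-23.397,-6) -> (-23.397,-25) [heading=270, draw]
  FD 17: (-23.397,-25) -> (-23.397,-42) [heading=270, draw]
  LT 135: heading 270 -> 45
  -- iteration 5/6 --
  FD 6: (-23.397,-42) -> (-19.154,-37.757) [heading=45, draw]
  FD 19: (-19.154,-37.757) -> (-5.719,-24.322) [heading=45, draw]
  FD 17: (-5.719,-24.322) -> (6.302,-12.302) [heading=45, draw]
  LT 135: heading 45 -> 180
  -- iteration 6/6 --
  FD 6: (6.302,-12.302) -> (0.302,-12.302) [heading=180, draw]
  FD 19: (0.302,-12.302) -> (-18.698,-12.302) [heading=180, draw]
  FD 17: (-18.698,-12.302) -> (-35.698,-12.302) [heading=180, draw]
  LT 135: heading 180 -> 315
]
Final: pos=(-35.698,-12.302), heading=315, 18 segment(s) drawn

Answer: -35.698 -12.302 315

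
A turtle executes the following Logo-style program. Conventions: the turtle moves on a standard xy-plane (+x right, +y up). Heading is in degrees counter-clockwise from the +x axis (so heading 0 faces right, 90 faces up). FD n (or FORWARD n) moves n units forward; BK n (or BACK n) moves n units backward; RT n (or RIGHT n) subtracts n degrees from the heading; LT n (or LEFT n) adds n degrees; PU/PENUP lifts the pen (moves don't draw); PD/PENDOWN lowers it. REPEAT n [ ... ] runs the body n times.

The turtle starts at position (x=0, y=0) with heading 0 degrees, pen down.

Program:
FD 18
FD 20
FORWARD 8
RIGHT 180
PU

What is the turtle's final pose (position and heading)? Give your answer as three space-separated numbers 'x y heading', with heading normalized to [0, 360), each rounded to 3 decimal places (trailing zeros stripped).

Executing turtle program step by step:
Start: pos=(0,0), heading=0, pen down
FD 18: (0,0) -> (18,0) [heading=0, draw]
FD 20: (18,0) -> (38,0) [heading=0, draw]
FD 8: (38,0) -> (46,0) [heading=0, draw]
RT 180: heading 0 -> 180
PU: pen up
Final: pos=(46,0), heading=180, 3 segment(s) drawn

Answer: 46 0 180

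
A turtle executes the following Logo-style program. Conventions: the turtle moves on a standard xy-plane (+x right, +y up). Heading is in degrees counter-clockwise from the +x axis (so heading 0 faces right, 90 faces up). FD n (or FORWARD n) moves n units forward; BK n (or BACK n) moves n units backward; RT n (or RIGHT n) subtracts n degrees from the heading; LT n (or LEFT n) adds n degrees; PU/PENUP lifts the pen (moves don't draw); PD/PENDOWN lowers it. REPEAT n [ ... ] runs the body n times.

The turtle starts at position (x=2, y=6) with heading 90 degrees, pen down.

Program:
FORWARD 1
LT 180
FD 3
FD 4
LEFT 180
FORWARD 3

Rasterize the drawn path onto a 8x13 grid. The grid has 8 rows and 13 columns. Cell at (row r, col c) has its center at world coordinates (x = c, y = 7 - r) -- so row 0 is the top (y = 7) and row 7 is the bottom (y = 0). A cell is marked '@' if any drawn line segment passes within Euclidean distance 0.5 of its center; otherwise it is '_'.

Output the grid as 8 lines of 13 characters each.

Answer: __@__________
__@__________
__@__________
__@__________
__@__________
__@__________
__@__________
__@__________

Derivation:
Segment 0: (2,6) -> (2,7)
Segment 1: (2,7) -> (2,4)
Segment 2: (2,4) -> (2,0)
Segment 3: (2,0) -> (2,3)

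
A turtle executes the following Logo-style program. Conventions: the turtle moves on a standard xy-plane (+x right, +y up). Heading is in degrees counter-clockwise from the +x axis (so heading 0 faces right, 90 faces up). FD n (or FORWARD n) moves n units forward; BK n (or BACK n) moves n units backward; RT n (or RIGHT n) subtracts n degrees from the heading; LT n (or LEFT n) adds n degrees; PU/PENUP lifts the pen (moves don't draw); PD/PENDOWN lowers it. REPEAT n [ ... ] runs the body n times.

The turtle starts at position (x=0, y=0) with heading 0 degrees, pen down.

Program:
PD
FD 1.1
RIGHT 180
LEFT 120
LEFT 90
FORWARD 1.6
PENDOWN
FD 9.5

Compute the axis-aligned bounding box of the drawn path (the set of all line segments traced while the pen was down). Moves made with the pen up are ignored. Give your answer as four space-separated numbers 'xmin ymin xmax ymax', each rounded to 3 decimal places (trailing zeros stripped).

Answer: 0 0 10.713 5.55

Derivation:
Executing turtle program step by step:
Start: pos=(0,0), heading=0, pen down
PD: pen down
FD 1.1: (0,0) -> (1.1,0) [heading=0, draw]
RT 180: heading 0 -> 180
LT 120: heading 180 -> 300
LT 90: heading 300 -> 30
FD 1.6: (1.1,0) -> (2.486,0.8) [heading=30, draw]
PD: pen down
FD 9.5: (2.486,0.8) -> (10.713,5.55) [heading=30, draw]
Final: pos=(10.713,5.55), heading=30, 3 segment(s) drawn

Segment endpoints: x in {0, 1.1, 2.486, 10.713}, y in {0, 0.8, 5.55}
xmin=0, ymin=0, xmax=10.713, ymax=5.55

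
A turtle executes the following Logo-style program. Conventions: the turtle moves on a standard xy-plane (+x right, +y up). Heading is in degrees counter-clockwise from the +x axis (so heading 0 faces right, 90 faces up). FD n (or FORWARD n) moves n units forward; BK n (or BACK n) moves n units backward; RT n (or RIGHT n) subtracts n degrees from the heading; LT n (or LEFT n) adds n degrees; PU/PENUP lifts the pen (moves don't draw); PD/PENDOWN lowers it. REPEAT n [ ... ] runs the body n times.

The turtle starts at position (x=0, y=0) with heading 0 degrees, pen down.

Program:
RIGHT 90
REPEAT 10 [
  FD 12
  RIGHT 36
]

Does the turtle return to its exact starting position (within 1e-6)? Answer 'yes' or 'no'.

Executing turtle program step by step:
Start: pos=(0,0), heading=0, pen down
RT 90: heading 0 -> 270
REPEAT 10 [
  -- iteration 1/10 --
  FD 12: (0,0) -> (0,-12) [heading=270, draw]
  RT 36: heading 270 -> 234
  -- iteration 2/10 --
  FD 12: (0,-12) -> (-7.053,-21.708) [heading=234, draw]
  RT 36: heading 234 -> 198
  -- iteration 3/10 --
  FD 12: (-7.053,-21.708) -> (-18.466,-25.416) [heading=198, draw]
  RT 36: heading 198 -> 162
  -- iteration 4/10 --
  FD 12: (-18.466,-25.416) -> (-29.879,-21.708) [heading=162, draw]
  RT 36: heading 162 -> 126
  -- iteration 5/10 --
  FD 12: (-29.879,-21.708) -> (-36.932,-12) [heading=126, draw]
  RT 36: heading 126 -> 90
  -- iteration 6/10 --
  FD 12: (-36.932,-12) -> (-36.932,0) [heading=90, draw]
  RT 36: heading 90 -> 54
  -- iteration 7/10 --
  FD 12: (-36.932,0) -> (-29.879,9.708) [heading=54, draw]
  RT 36: heading 54 -> 18
  -- iteration 8/10 --
  FD 12: (-29.879,9.708) -> (-18.466,13.416) [heading=18, draw]
  RT 36: heading 18 -> 342
  -- iteration 9/10 --
  FD 12: (-18.466,13.416) -> (-7.053,9.708) [heading=342, draw]
  RT 36: heading 342 -> 306
  -- iteration 10/10 --
  FD 12: (-7.053,9.708) -> (0,0) [heading=306, draw]
  RT 36: heading 306 -> 270
]
Final: pos=(0,0), heading=270, 10 segment(s) drawn

Start position: (0, 0)
Final position: (0, 0)
Distance = 0; < 1e-6 -> CLOSED

Answer: yes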